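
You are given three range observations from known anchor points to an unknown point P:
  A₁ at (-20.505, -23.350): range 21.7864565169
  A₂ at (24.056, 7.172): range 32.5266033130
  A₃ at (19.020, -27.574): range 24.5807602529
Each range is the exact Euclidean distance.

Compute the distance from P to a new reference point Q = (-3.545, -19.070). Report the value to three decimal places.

6.130

eq1: (x + 20.505)² + (y + 23.350)² = 21.7864565169²
eq2: (x − 24.056)² + (y − 7.172)² = 32.5266033130²
eq3: (x − 19.020)² + (y + 27.574)² = 24.5807602529²
eq2−eq3, eq2−eq1 (x²,y² cancel):
  -10.072·x − 69.492·y = 945.723304
  -89.122·x − 61.044·y = 918.879041
det = -10.072·-61.044 − -69.492·-89.122 = -5578.430856
x = (945.723304·-61.044 − -69.492·918.879041) / -5578.430856 = -1.097801
y = (-10.072·918.879041 − 945.723304·-89.122) / -5578.430856 = -13.449983
|P − Q| = √((-1.097801 − -3.545)² + (-13.449983 − -19.070)²) = 6.129712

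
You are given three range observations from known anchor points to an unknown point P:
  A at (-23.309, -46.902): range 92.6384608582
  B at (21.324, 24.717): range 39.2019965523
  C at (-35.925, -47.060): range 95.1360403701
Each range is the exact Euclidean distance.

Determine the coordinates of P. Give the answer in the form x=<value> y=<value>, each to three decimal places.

eq1: (x + 23.309)² + (y + 46.902)² = 92.6384608582²
eq2: (x − 21.324)² + (y − 24.717)² = 39.2019965523²
eq3: (x + 35.925)² + (y + 47.060)² = 95.1360403701²
eq3−eq1, eq3−eq2 (x²,y² cancel):
  25.232·x + 0.316·y = -293.160393
  114.498·x + 143.554·y = 5074.463484
det = 25.232·143.554 − 0.316·114.498 = 3585.973160
x = (-293.160393·143.554 − 0.316·5074.463484) / 3585.973160 = -12.182991
y = (25.232·5074.463484 − -293.160393·114.498) / 3585.973160 = 45.065909

x=-12.183 y=45.066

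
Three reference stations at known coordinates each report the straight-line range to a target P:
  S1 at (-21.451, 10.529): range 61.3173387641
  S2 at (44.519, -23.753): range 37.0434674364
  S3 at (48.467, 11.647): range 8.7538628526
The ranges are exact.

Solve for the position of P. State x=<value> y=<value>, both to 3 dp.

eq1: (x + 21.451)² + (y − 10.529)² = 61.3173387641²
eq2: (x − 44.519)² + (y + 23.753)² = 37.0434674364²
eq3: (x − 48.467)² + (y − 11.647)² = 8.7538628526²
eq2−eq3, eq2−eq1 (x²,y² cancel):
  7.896·x + 70.800·y = 1234.144693
  -131.940·x + 68.564·y = -4362.738681
det = 7.896·68.564 − 70.800·-131.940 = 9882.733344
x = (1234.144693·68.564 − 70.800·-4362.738681) / 9882.733344 = 39.816899
y = (7.896·-4362.738681 − 1234.144693·-131.940) / 9882.733344 = 12.990826

x=39.817 y=12.991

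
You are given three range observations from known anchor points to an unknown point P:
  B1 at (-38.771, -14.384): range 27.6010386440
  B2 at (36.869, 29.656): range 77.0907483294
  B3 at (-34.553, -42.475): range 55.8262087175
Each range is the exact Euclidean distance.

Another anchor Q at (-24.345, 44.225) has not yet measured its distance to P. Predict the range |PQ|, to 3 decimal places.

34.066

eq1: (x + 38.771)² + (y + 14.384)² = 27.6010386440²
eq2: (x − 36.869)² + (y − 29.656)² = 77.0907483294²
eq3: (x + 34.553)² + (y + 42.475)² = 55.8262087175²
eq3−eq1, eq3−eq2 (x²,y² cancel):
  -8.436·x + 56.182·y = 1066.802709
  142.844·x + 144.262·y = -3585.651835
det = -8.436·144.262 − 56.182·142.844 = -9242.255840
x = (1066.802709·144.262 − 56.182·-3585.651835) / -9242.255840 = -38.448209
y = (-8.436·-3585.651835 − 1066.802709·142.844) / -9242.255840 = 13.215151
|P − Q| = √((-38.448209 − -24.345)² + (13.215151 − 44.225)²) = 34.066277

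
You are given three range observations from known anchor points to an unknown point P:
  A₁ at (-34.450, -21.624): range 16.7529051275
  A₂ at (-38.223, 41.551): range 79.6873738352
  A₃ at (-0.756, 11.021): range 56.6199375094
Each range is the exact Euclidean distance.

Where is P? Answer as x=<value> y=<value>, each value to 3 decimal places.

x=-29.647 y=-37.674

eq1: (x + 34.450)² + (y + 21.624)² = 16.7529051275²
eq2: (x + 38.223)² + (y − 41.551)² = 79.6873738352²
eq3: (x + 0.756)² + (y − 11.021)² = 56.6199375094²
eq2−eq1, eq2−eq3 (x²,y² cancel):
  7.546·x − 126.350·y = 4536.334265
  74.934·x − 61.060·y = 78.810872
det = 7.546·-61.060 − -126.350·74.934 = 9007.152140
x = (4536.334265·-61.060 − -126.350·78.810872) / 9007.152140 = -29.646531
y = (7.546·78.810872 − 4536.334265·74.934) / 9007.152140 = -37.673502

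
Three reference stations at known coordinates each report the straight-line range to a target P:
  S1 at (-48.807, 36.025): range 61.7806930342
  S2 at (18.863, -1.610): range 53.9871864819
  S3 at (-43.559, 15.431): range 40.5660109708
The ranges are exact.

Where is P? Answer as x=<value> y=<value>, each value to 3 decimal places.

eq1: (x + 48.807)² + (y − 36.025)² = 61.7806930342²
eq2: (x − 18.863)² + (y + 1.610)² = 53.9871864819²
eq3: (x + 43.559)² + (y − 15.431)² = 40.5660109708²
eq1−eq3, eq1−eq2 (x²,y² cancel):
  10.496·x − 41.188·y = 626.831154
  135.340·x − 75.270·y = -2419.281277
det = 10.496·-75.270 − -41.188·135.340 = 4784.350000
x = (626.831154·-75.270 − -41.188·-2419.281277) / 4784.350000 = -30.689004
y = (10.496·-2419.281277 − 626.831154·135.340) / 4784.350000 = -23.039306

x=-30.689 y=-23.039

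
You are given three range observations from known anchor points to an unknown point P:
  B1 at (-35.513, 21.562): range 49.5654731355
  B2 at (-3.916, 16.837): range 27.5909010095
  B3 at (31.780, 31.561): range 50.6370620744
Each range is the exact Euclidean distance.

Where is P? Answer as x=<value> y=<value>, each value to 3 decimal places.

x=2.759 y=-9.934

eq1: (x + 35.513)² + (y − 21.562)² = 49.5654731355²
eq2: (x + 3.916)² + (y − 16.837)² = 27.5909010095²
eq3: (x − 31.780)² + (y − 31.561)² = 50.6370620744²
eq1−eq3, eq1−eq2 (x²,y² cancel):
  134.586·x + 19.998·y = 172.596180
  63.194·x − 9.450·y = 268.204921
det = 134.586·-9.450 − 19.998·63.194 = -2535.591312
x = (172.596180·-9.450 − 19.998·268.204921) / -2535.591312 = 2.758566
y = (134.586·268.204921 − 172.596180·63.194) / -2535.591312 = -9.934402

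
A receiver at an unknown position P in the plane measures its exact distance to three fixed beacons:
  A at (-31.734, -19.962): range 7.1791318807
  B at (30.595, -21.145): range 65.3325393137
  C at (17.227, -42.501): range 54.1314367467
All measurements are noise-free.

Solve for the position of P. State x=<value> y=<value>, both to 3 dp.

eq1: (x + 31.734)² + (y + 19.962)² = 7.1791318807²
eq2: (x − 30.595)² + (y + 21.145)² = 65.3325393137²
eq3: (x − 17.227)² + (y + 42.501)² = 54.1314367467²
eq2−eq1, eq2−eq3 (x²,y² cancel):
  -124.658·x + 2.366·y = 4239.163909
  -26.736·x − 42.712·y = 2058.067729
det = -124.658·-42.712 − 2.366·-26.736 = 5387.649872
x = (4239.163909·-42.712 − 2.366·2058.067729) / 5387.649872 = -34.510884
y = (-124.658·2058.067729 − 4239.163909·-26.736) / 5387.649872 = -26.582336

x=-34.511 y=-26.582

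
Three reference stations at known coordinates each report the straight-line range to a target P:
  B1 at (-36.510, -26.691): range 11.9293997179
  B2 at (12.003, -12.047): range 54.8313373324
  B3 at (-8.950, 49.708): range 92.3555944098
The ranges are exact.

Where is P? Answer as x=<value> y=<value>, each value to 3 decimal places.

eq1: (x + 36.510)² + (y + 26.691)² = 11.9293997179²
eq2: (x − 12.003)² + (y + 12.047)² = 54.8313373324²
eq3: (x + 8.950)² + (y − 49.708)² = 92.3555944098²
eq3−eq2, eq3−eq1 (x²,y² cancel):
  41.906·x − 123.510·y = 3261.294719
  -55.120·x − 152.798·y = 7881.647058
det = 41.906·-152.798 − -123.510·-55.120 = -13211.024188
x = (3261.294719·-152.798 − -123.510·7881.647058) / -13211.024188 = -35.965638
y = (41.906·7881.647058 − 3261.294719·-55.120) / -13211.024188 = -38.607973

x=-35.966 y=-38.608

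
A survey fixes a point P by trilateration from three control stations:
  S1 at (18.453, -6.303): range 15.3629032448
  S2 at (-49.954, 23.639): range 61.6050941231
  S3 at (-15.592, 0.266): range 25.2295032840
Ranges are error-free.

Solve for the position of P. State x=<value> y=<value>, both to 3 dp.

x=9.018 y=5.822

eq1: (x − 18.453)² + (y + 6.303)² = 15.3629032448²
eq2: (x + 49.954)² + (y − 23.639)² = 61.6050941231²
eq3: (x + 15.592)² + (y − 0.266)² = 25.2295032840²
eq3−eq2, eq3−eq1 (x²,y² cancel):
  -68.724·x + 46.746·y = -347.636569
  68.090·x − 13.138·y = 537.568838
det = -68.724·-13.138 − 46.746·68.090 = -2280.039228
x = (-347.636569·-13.138 − 46.746·537.568838) / -2280.039228 = 9.018241
y = (-68.724·537.568838 − -347.636569·68.090) / -2280.039228 = 5.821526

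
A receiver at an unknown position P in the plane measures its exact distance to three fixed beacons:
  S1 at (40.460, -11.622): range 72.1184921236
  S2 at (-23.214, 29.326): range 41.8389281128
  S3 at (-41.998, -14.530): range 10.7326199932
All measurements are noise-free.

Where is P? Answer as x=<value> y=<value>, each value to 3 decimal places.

x=-31.658 y=-11.652

eq1: (x − 40.460)² + (y + 11.622)² = 72.1184921236²
eq2: (x + 23.214)² + (y − 29.326)² = 41.8389281128²
eq3: (x + 41.998)² + (y + 14.530)² = 10.7326199932²
eq2−eq1, eq2−eq3 (x²,y² cancel):
  127.348·x − 81.896·y = -3077.402589
  -37.568·x − 87.712·y = 2211.355606
det = 127.348·-87.712 − -81.896·-37.568 = -14246.616704
x = (-3077.402589·-87.712 − -81.896·2211.355606) / -14246.616704 = -31.658486
y = (127.348·2211.355606 − -3077.402589·-37.568) / -14246.616704 = -11.651879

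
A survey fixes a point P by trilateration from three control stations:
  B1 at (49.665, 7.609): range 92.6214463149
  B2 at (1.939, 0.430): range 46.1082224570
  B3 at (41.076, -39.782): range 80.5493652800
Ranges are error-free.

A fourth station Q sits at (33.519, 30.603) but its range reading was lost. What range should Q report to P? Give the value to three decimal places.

eq1: (x − 49.665)² + (y − 7.609)² = 92.6214463149²
eq2: (x − 1.939)² + (y − 0.430)² = 46.1082224570²
eq3: (x − 41.076)² + (y + 39.782)² = 80.5493652800²
eq3−eq2, eq3−eq1 (x²,y² cancel):
  -78.274·x + 80.424·y = 1096.331390
  17.178·x + 94.782·y = -2835.868264
det = -78.274·94.782 − 80.424·17.178 = -8800.489740
x = (1096.331390·94.782 − 80.424·-2835.868264) / -8800.489740 = -37.723395
y = (-78.274·-2835.868264 − 1096.331390·17.178) / -8800.489740 = -23.083030
|P − Q| = √((-37.723395 − 33.519)² + (-23.083030 − 30.603)²) = 89.205766

89.206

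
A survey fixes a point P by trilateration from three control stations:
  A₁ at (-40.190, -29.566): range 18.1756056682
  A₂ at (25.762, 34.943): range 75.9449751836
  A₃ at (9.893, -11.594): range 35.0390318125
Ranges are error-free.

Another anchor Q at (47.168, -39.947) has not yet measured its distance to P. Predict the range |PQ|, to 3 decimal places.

72.352

eq1: (x + 40.190)² + (y + 29.566)² = 18.1756056682²
eq2: (x − 25.762)² + (y − 34.943)² = 75.9449751836²
eq3: (x − 9.893)² + (y + 11.594)² = 35.0390318125²
eq3−eq2, eq3−eq1 (x²,y² cancel):
  31.738·x + 93.074·y = -2887.503897
  -100.166·x − 35.944·y = 3154.473280
det = 31.738·-35.944 − 93.074·-100.166 = 8182.059612
x = (-2887.503897·-35.944 − 93.074·3154.473280) / 8182.059612 = -23.198438
y = (31.738·3154.473280 − -2887.503897·-100.166) / 8182.059612 = -23.113134
|P − Q| = √((-23.198438 − 47.168)² + (-23.113134 − -39.947)²) = 72.352019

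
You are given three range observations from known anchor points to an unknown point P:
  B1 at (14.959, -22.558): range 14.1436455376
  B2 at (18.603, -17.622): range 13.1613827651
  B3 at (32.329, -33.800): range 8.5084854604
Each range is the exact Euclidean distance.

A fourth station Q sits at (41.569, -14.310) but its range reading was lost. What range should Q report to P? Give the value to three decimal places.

17.515

eq1: (x − 14.959)² + (y + 22.558)² = 14.1436455376²
eq2: (x − 18.603)² + (y + 17.622)² = 13.1613827651²
eq3: (x − 32.329)² + (y + 33.800)² = 8.5084854604²
eq1−eq3, eq1−eq2 (x²,y² cancel):
  34.740·x − 22.484·y = 1582.617580
  7.288·x + 9.872·y = -49.207839
det = 34.740·9.872 − -22.484·7.288 = 506.816672
x = (1582.617580·9.872 − -22.484·-49.207839) / 506.816672 = 28.643911
y = (34.740·-49.207839 − 1582.617580·7.288) / 506.816672 = -26.130942
|P − Q| = √((28.643911 − 41.569)² + (-26.130942 − -14.310)²) = 17.515496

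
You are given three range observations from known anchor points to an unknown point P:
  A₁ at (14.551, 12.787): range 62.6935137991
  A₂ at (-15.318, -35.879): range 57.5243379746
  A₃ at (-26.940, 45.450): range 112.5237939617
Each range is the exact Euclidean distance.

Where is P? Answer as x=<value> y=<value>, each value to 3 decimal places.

eq1: (x − 14.551)² + (y − 12.787)² = 62.6935137991²
eq2: (x + 15.318)² + (y + 35.879)² = 57.5243379746²
eq3: (x + 26.940)² + (y − 45.450)² = 112.5237939617²
eq1−eq2, eq1−eq3 (x²,y² cancel):
  -59.738·x − 97.332·y = 1768.132008
  -82.982·x + 65.326·y = -6314.900405
det = -59.738·65.326 − -97.332·-82.982 = -11979.248612
x = (1768.132008·65.326 − -97.332·-6314.900405) / -11979.248612 = 41.666795
y = (-59.738·-6314.900405 − 1768.132008·-82.982) / -11979.248612 = -43.739192

x=41.667 y=-43.739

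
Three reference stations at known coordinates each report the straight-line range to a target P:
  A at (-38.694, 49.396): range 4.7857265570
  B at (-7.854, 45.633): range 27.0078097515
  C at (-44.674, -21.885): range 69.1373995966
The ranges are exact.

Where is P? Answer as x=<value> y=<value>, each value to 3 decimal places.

eq1: (x + 38.694)² + (y − 49.396)² = 4.7857265570²
eq2: (x + 7.854)² + (y − 45.633)² = 27.0078097515²
eq3: (x + 44.674)² + (y + 21.885)² = 69.1373995966²
eq2−eq1, eq2−eq3 (x²,y² cancel):
  -61.680·x + 7.526·y = 2499.653056
  -73.640·x − 135.036·y = -3719.894739
det = -61.680·-135.036 − 7.526·-73.640 = 8883.235120
x = (2499.653056·-135.036 − 7.526·-3719.894739) / 8883.235120 = -34.846226
y = (-61.680·-3719.894739 − 2499.653056·-73.640) / 8883.235120 = 46.550334

x=-34.846 y=46.550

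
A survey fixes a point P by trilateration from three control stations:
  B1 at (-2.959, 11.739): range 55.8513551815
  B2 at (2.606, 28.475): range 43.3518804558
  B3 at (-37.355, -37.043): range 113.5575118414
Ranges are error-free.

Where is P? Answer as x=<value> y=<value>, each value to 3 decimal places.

eq1: (x + 2.959)² + (y − 11.739)² = 55.8513551815²
eq2: (x − 2.606)² + (y − 28.475)² = 43.3518804558²
eq3: (x + 37.355)² + (y + 37.043)² = 113.5575118414²
eq2−eq1, eq2−eq3 (x²,y² cancel):
  -11.130·x − 33.472·y = -1911.045396
  -79.922·x − 131.036·y = -9065.959944
det = -11.130·-131.036 − -33.472·-79.922 = -1216.718504
x = (-1911.045396·-131.036 − -33.472·-9065.959944) / -1216.718504 = 43.592718
y = (-11.130·-9065.959944 − -1911.045396·-79.922) / -1216.718504 = 42.598543

x=43.593 y=42.599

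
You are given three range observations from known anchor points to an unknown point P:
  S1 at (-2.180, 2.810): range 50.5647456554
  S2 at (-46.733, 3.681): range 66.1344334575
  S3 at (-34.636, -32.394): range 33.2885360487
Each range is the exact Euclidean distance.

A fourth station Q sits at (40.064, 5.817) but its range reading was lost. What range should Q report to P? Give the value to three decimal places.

69.981

eq1: (x + 2.180)² + (y − 2.810)² = 50.5647456554²
eq2: (x + 46.733)² + (y − 3.681)² = 66.1344334575²
eq3: (x + 34.636)² + (y + 32.394)² = 33.2885360487²
eq1−eq2, eq1−eq3 (x²,y² cancel):
  -89.106·x + 1.742·y = 367.904764
  -64.912·x − 70.408·y = 3685.042103
det = -89.106·-70.408 − 1.742·-64.912 = 6386.851952
x = (367.904764·-70.408 − 1.742·3685.042103) / 6386.851952 = -5.060832
y = (-89.106·3685.042103 − 367.904764·-64.912) / 6386.851952 = -47.672614
|P − Q| = √((-5.060832 − 40.064)² + (-47.672614 − 5.817)²) = 69.981349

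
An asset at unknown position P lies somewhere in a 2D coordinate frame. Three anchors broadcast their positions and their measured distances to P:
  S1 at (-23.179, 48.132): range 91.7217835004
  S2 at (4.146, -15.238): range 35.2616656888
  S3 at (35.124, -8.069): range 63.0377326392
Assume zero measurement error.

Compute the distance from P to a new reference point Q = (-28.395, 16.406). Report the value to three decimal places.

eq1: (x + 23.179)² + (y − 48.132)² = 91.7217835004²
eq2: (x − 4.146)² + (y + 15.238)² = 35.2616656888²
eq3: (x − 35.124)² + (y + 8.069)² = 63.0377326392²
eq3−eq1, eq3−eq2 (x²,y² cancel):
  -116.606·x + 112.402·y = -2883.978504
  -61.956·x − 14.338·y = 1680.952492
det = -116.606·-14.338 − 112.402·-61.956 = 8635.875140
x = (-2883.978504·-14.338 − 112.402·1680.952492) / 8635.875140 = -17.090560
y = (-116.606·1680.952492 − -2883.978504·-61.956) / 8635.875140 = -43.387487
|P − Q| = √((-17.090560 − -28.395)² + (-43.387487 − 16.406)²) = 60.852703

60.853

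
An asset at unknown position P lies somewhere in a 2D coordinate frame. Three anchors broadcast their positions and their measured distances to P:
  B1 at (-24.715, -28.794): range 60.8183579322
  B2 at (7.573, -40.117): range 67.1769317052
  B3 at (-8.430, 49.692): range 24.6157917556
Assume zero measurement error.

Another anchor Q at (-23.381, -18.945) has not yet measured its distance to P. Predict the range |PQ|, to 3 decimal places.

51.368

eq1: (x + 24.715)² + (y + 28.794)² = 60.8183579322²
eq2: (x − 7.573)² + (y + 40.117)² = 67.1769317052²
eq3: (x + 8.430)² + (y − 49.692)² = 24.6157917556²
eq3−eq2, eq3−eq1 (x²,y² cancel):
  32.006·x − 179.618·y = -4780.438696
  -32.570·x − 156.972·y = -4193.369561
det = 32.006·-156.972 − -179.618·-32.570 = -10874.204092
x = (-4780.438696·-156.972 − -179.618·-4193.369561) / -10874.204092 = 0.258376
y = (32.006·-4193.369561 − -4780.438696·-32.570) / -10874.204092 = 26.660514
|P − Q| = √((0.258376 − -23.381)² + (26.660514 − -18.945)²) = 51.368113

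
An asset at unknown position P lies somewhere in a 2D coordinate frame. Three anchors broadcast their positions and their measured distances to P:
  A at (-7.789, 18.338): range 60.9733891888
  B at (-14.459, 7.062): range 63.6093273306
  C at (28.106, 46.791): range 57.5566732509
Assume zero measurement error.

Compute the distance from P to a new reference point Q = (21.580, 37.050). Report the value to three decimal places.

eq1: (x + 7.789)² + (y − 18.338)² = 60.9733891888²
eq2: (x + 14.459)² + (y − 7.062)² = 63.6093273306²
eq3: (x − 28.106)² + (y − 46.791)² = 57.5566732509²
eq3−eq2, eq3−eq1 (x²,y² cancel):
  -85.130·x − 79.458·y = -3453.786280
  -71.790·x − 56.906·y = -2987.377705
det = -85.130·-56.906 − -79.458·-71.790 = -859.882040
x = (-3453.786280·-56.906 − -79.458·-2987.377705) / -859.882040 = 47.483136
y = (-85.130·-2987.377705 − -3453.786280·-71.790) / -859.882040 = -7.405838
|P − Q| = √((47.483136 − 21.580)² + (-7.405838 − 37.050)²) = 51.451861

51.452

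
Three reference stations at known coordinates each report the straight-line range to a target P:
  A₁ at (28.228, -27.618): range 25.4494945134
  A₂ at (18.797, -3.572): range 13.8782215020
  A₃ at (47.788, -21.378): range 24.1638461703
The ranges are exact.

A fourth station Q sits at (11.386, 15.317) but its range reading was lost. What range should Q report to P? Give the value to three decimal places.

27.767

eq1: (x − 28.228)² + (y + 27.618)² = 25.4494945134²
eq2: (x − 18.797)² + (y + 3.572)² = 13.8782215020²
eq3: (x − 47.788)² + (y + 21.378)² = 24.1638461703²
eq2−eq3, eq2−eq1 (x²,y² cancel):
  57.982·x − 35.612·y = 1983.339005
  18.862·x − 48.092·y = 738.415776
det = 57.982·-48.092 − -35.612·18.862 = -2116.756800
x = (1983.339005·-48.092 − -35.612·738.415776) / -2116.756800 = 32.637796
y = (57.982·738.415776 − 1983.339005·18.862) / -2116.756800 = -2.553474
|P − Q| = √((32.637796 − 11.386)² + (-2.553474 − 15.317)²) = 27.766755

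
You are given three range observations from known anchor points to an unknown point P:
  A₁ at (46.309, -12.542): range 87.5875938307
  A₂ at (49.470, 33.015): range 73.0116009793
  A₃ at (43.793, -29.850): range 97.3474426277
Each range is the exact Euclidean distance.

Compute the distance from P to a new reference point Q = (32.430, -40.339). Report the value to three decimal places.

98.378

eq1: (x − 46.309)² + (y + 12.542)² = 87.5875938307²
eq2: (x − 49.470)² + (y − 33.015)² = 73.0116009793²
eq3: (x − 43.793)² + (y + 29.850)² = 97.3474426277²
eq1−eq3, eq1−eq2 (x²,y² cancel):
  -5.032·x − 34.616·y = -1297.913889
  6.322·x + 91.114·y = 3576.338595
det = -5.032·91.114 − -34.616·6.322 = -239.643296
x = (-1297.913889·91.114 − -34.616·3576.338595) / -239.643296 = -23.119406
y = (-5.032·3576.338595 − -1297.913889·6.322) / -239.643296 = 40.855406
|P − Q| = √((-23.119406 − 32.430)² + (40.855406 − -40.339)²) = 98.378189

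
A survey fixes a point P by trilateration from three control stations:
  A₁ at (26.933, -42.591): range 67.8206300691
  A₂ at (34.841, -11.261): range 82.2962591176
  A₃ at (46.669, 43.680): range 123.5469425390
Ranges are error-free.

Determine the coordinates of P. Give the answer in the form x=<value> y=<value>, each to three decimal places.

eq1: (x − 26.933)² + (y + 42.591)² = 67.8206300691²
eq2: (x − 34.841)² + (y + 11.261)² = 82.2962591176²
eq3: (x − 46.669)² + (y − 43.680)² = 123.5469425390²
eq2−eq1, eq2−eq3 (x²,y² cancel):
  -15.816·x − 62.660·y = 3371.710770
  23.656·x + 109.882·y = -5745.940187
det = -15.816·109.882 − -62.660·23.656 = -255.608752
x = (3371.710770·109.882 − -62.660·-5745.940187) / -255.608752 = -40.881662
y = (-15.816·-5745.940187 − 3371.710770·23.656) / -255.608752 = -43.490686

x=-40.882 y=-43.491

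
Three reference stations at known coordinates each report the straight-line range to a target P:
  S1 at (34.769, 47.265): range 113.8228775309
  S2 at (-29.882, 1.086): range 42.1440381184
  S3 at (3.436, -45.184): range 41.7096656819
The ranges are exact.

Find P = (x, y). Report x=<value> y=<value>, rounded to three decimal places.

eq1: (x − 34.769)² + (y − 47.265)² = 113.8228775309²
eq2: (x + 29.882)² + (y − 1.086)² = 42.1440381184²
eq3: (x − 3.436)² + (y + 45.184)² = 41.7096656819²
eq3−eq2, eq3−eq1 (x²,y² cancel):
  -66.636·x + 92.540·y = -1195.710370
  62.666·x + 184.898·y = -9826.487604
det = -66.636·184.898 − 92.540·62.666 = -18119.974768
x = (-1195.710370·184.898 − 92.540·-9826.487604) / -18119.974768 = -37.983425
y = (-66.636·-9826.487604 − -1195.710370·62.666) / -18119.974768 = -40.272033

x=-37.983 y=-40.272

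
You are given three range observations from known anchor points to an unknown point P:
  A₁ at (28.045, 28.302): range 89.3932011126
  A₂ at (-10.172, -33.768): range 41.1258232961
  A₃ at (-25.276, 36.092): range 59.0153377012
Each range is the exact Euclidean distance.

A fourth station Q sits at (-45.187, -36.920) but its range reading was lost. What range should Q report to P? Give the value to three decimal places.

eq1: (x − 28.045)² + (y − 28.302)² = 89.3932011126²
eq2: (x + 10.172)² + (y + 33.768)² = 41.1258232961²
eq3: (x + 25.276)² + (y − 36.092)² = 59.0153377012²
eq2−eq1, eq2−eq3 (x²,y² cancel):
  76.434·x + 124.140·y = -5956.033242
  -30.208·x + 139.720·y = -1093.715510
det = 76.434·139.720 − 124.140·-30.208 = 14429.379600
x = (-5956.033242·139.720 − 124.140·-1093.715510) / 14429.379600 = -48.262860
y = (76.434·-1093.715510 − -5956.033242·-30.208) / 14429.379600 = -18.262525
|P − Q| = √((-48.262860 − -45.187)² + (-18.262525 − -36.920)²) = 18.909318

18.909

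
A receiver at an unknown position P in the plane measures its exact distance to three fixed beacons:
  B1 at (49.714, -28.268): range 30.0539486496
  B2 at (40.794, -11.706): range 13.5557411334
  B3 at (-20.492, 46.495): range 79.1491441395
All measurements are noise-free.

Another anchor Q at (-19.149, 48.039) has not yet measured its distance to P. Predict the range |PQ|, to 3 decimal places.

78.953

eq1: (x − 49.714)² + (y + 28.268)² = 30.0539486496²
eq2: (x − 40.794)² + (y + 11.706)² = 13.5557411334²
eq3: (x + 20.492)² + (y − 46.495)² = 79.1491441395²
eq2−eq1, eq2−eq3 (x²,y² cancel):
  17.840·x − 33.124·y = 749.899036
  -122.572·x + 116.402·y = -5300.302683
det = 17.840·116.402 − -33.124·-122.572 = -1983.463248
x = (749.899036·116.402 − -33.124·-5300.302683) / -1983.463248 = 44.506738
y = (17.840·-5300.302683 − 749.899036·-122.572) / -1983.463248 = 1.331396
|P − Q| = √((44.506738 − -19.149)² + (1.331396 − 48.039)²) = 78.953488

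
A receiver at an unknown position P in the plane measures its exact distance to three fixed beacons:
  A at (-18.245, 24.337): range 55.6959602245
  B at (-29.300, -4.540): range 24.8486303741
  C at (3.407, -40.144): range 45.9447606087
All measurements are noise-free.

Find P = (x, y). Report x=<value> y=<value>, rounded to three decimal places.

eq1: (x + 18.245)² + (y − 24.337)² = 55.6959602245²
eq2: (x + 29.300)² + (y + 4.540)² = 24.8486303741²
eq3: (x − 3.407)² + (y + 40.144)² = 45.9447606087²
eq1−eq2, eq1−eq3 (x²,y² cancel):
  -22.110·x − 57.754·y = 2438.517560
  43.304·x − 128.962·y = 1689.097749
det = -22.110·-128.962 − -57.754·43.304 = 5352.329036
x = (2438.517560·-128.962 − -57.754·1689.097749) / 5352.329036 = -40.528889
y = (-22.110·1689.097749 − 2438.517560·43.304) / 5352.329036 = -26.706788

x=-40.529 y=-26.707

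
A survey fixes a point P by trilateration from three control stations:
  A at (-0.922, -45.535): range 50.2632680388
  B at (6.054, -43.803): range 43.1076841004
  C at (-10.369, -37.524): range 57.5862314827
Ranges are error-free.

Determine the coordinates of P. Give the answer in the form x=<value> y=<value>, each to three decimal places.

eq1: (x + 0.922)² + (y + 45.535)² = 50.2632680388²
eq2: (x − 6.054)² + (y + 43.803)² = 43.1076841004²
eq3: (x + 10.369)² + (y + 37.524)² = 57.5862314827²
eq2−eq3, eq2−eq1 (x²,y² cancel):
  -32.846·x + 12.558·y = -1897.688616
  -13.952·x − 3.464·y = -549.191101
det = -32.846·-3.464 − 12.558·-13.952 = 288.987760
x = (-1897.688616·-3.464 − 12.558·-549.191101) / 288.987760 = 46.612131
y = (-32.846·-549.191101 − -1897.688616·-13.952) / 288.987760 = -29.197848

x=46.612 y=-29.198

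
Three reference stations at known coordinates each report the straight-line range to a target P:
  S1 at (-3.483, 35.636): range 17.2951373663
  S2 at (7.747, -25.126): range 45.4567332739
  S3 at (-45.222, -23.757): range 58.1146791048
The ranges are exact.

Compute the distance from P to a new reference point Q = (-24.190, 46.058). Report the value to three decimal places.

33.493

eq1: (x + 3.483)² + (y − 35.636)² = 17.2951373663²
eq2: (x − 7.747)² + (y + 25.126)² = 45.4567332739²
eq3: (x + 45.222)² + (y + 23.757)² = 58.1146791048²
eq2−eq1, eq2−eq3 (x²,y² cancel):
  -22.460·x + 121.524·y = 2357.916723
  -105.938·x + 2.738·y = 607.091120
det = -22.460·2.738 − 121.524·-105.938 = 12812.514032
x = (2357.916723·2.738 − 121.524·607.091120) / 12812.514032 = -5.254251
y = (-22.460·607.091120 − 2357.916723·-105.938) / 12812.514032 = 18.431801
|P − Q| = √((-5.254251 − -24.190)² + (18.431801 − 46.058)²) = 33.492827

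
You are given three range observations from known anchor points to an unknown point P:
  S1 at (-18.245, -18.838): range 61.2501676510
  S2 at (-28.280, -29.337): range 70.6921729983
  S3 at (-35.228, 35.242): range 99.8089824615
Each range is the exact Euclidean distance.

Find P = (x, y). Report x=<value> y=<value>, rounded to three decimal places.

eq1: (x + 18.245)² + (y + 18.838)² = 61.2501676510²
eq2: (x + 28.280)² + (y + 29.337)² = 70.6921729983²
eq3: (x + 35.228)² + (y − 35.242)² = 99.8089824615²
eq1−eq3, eq1−eq2 (x²,y² cancel):
  -33.966·x + 108.160·y = -4414.989664
  -20.070·x − 20.998·y = -273.132586
det = -33.966·-20.998 − 108.160·-20.070 = 2883.989268
x = (-4414.989664·-20.998 − 108.160·-273.132586) / 2883.989268 = 42.388498
y = (-33.966·-273.132586 − -4414.989664·-20.070) / 2883.989268 = -27.507599

x=42.388 y=-27.508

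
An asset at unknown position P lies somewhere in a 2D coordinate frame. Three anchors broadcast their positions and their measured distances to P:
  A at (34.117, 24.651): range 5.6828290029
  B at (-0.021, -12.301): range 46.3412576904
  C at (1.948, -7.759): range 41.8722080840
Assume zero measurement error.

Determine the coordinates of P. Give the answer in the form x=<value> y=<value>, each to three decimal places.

eq1: (x − 34.117)² + (y − 24.651)² = 5.6828290029²
eq2: (x + 0.021)² + (y + 12.301)² = 46.3412576904²
eq3: (x − 1.948)² + (y + 7.759)² = 41.8722080840²
eq2−eq3, eq2−eq1 (x²,y² cancel):
  3.938·x + 9.084·y = 306.912097
  68.276·x + 73.904·y = 3735.544067
det = 3.938·73.904 − 9.084·68.276 = -329.185232
x = (306.912097·73.904 − 9.084·3735.544067) / -329.185232 = 34.180302
y = (3.938·3735.544067 − 306.912097·68.276) / -329.185232 = 18.968524

x=34.180 y=18.969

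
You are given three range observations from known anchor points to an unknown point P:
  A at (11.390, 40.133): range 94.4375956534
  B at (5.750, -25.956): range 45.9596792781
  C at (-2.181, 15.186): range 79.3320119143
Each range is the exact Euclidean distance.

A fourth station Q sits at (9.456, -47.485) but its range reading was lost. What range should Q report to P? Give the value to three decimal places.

eq1: (x − 11.390)² + (y − 40.133)² = 94.4375956534²
eq2: (x − 5.750)² + (y + 25.956)² = 45.9596792781²
eq3: (x + 2.181)² + (y − 15.186)² = 79.3320119143²
eq2−eq3, eq2−eq1 (x²,y² cancel):
  -15.862·x + 82.284·y = -4652.681074
  11.280·x + 132.178·y = -5772.554000
det = -15.862·132.178 − 82.284·11.280 = -3024.770956
x = (-4652.681074·132.178 − 82.284·-5772.554000) / -3024.770956 = 46.282263
y = (-15.862·-5772.554000 − -4652.681074·11.280) / -3024.770956 = -47.622282
|P − Q| = √((46.282263 − 9.456)² + (-47.622282 − -47.485)²) = 36.826519

36.827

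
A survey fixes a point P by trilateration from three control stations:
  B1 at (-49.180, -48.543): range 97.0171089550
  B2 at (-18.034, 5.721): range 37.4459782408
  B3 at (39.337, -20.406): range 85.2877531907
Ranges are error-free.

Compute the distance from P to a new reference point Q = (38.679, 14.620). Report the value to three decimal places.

63.034

eq1: (x + 49.180)² + (y + 48.543)² = 97.0171089550²
eq2: (x + 18.034)² + (y − 5.721)² = 37.4459782408²
eq3: (x − 39.337)² + (y + 20.406)² = 85.2877531907²
eq2−eq1, eq2−eq3 (x²,y² cancel):
  -62.292·x − 108.528·y = -3592.977892
  114.742·x − 52.254·y = -4265.950150
det = -62.292·-52.254 − -108.528·114.742 = 15707.725944
x = (-3592.977892·-52.254 − -108.528·-4265.950150) / 15707.725944 = -17.521796
y = (-62.292·-4265.950150 − -3592.977892·114.742) / 15707.725944 = 43.163475
|P − Q| = √((-17.521796 − 38.679)² + (43.163475 − 14.620)²) = 63.033796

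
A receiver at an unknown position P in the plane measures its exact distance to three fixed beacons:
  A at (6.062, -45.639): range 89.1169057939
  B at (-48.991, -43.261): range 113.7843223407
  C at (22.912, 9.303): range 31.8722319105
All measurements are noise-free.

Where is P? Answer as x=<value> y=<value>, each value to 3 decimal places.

eq1: (x − 6.062)² + (y + 45.639)² = 89.1169057939²
eq2: (x + 48.991)² + (y + 43.261)² = 113.7843223407²
eq3: (x − 22.912)² + (y − 9.303)² = 31.8722319105²
eq1−eq2, eq1−eq3 (x²,y² cancel):
  -110.106·x + 4.756·y = -2853.083075
  33.700·x + 109.884·y = 5417.823119
det = -110.106·109.884 − 4.756·33.700 = -12259.164904
x = (-2853.083075·109.884 − 4.756·5417.823119) / -12259.164904 = 27.675241
y = (-110.106·5417.823119 − -2853.083075·33.700) / -12259.164904 = 40.817294

x=27.675 y=40.817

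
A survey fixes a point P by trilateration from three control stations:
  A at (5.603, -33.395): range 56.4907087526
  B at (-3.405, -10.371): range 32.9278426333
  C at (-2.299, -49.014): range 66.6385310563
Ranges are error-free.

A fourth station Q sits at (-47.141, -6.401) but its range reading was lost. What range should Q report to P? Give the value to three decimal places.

eq1: (x − 5.603)² + (y + 33.395)² = 56.4907087526²
eq2: (x + 3.405)² + (y + 10.371)² = 32.9278426333²
eq3: (x + 2.299)² + (y + 49.014)² = 66.6385310563²
eq1−eq2, eq1−eq3 (x²,y² cancel):
  -18.016·x + 46.048·y = 1079.489387
  -15.804·x − 31.238·y = 11.544317
det = -18.016·-31.238 − 46.048·-15.804 = 1290.526400
x = (1079.489387·-31.238 − 46.048·11.544317) / 1290.526400 = -26.541636
y = (-18.016·11.544317 − 1079.489387·-15.804) / 1290.526400 = 13.058445
|P − Q| = √((-26.541636 − -47.141)² + (13.058445 − -6.401)²) = 28.337321

28.337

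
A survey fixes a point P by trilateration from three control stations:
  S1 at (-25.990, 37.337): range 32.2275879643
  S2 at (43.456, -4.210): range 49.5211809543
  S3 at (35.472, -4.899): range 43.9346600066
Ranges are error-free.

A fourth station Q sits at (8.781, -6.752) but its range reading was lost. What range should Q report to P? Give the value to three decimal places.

32.980

eq1: (x + 25.990)² + (y − 37.337)² = 32.2275879643²
eq2: (x − 43.456)² + (y + 4.210)² = 49.5211809543²
eq3: (x − 35.472)² + (y + 4.899)² = 43.9346600066²
eq1−eq3, eq1−eq2 (x²,y² cancel):
  122.924·x − 84.472·y = -1678.905608
  138.892·x − 83.094·y = -1577.113570
det = 122.924·-83.094 − -84.472·138.892 = 1518.238168
x = (-1678.905608·-83.094 − -84.472·-1577.113570) / 1518.238168 = 4.139696
y = (122.924·-1577.113570 − -1678.905608·138.892) / 1518.238168 = 25.899394
|P − Q| = √((4.139696 − 8.781)² + (25.899394 − -6.752)²) = 32.979619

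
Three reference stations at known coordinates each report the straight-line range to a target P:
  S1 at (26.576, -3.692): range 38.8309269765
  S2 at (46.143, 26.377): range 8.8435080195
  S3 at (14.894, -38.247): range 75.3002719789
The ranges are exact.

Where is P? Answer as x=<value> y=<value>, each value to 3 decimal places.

x=40.005 y=32.743

eq1: (x − 26.576)² + (y + 3.692)² = 38.8309269765²
eq2: (x − 46.143)² + (y − 26.377)² = 8.8435080195²
eq3: (x − 14.894)² + (y + 38.247)² = 75.3002719789²
eq1−eq2, eq1−eq3 (x²,y² cancel):
  39.134·x + 60.138·y = 3534.641194
  -23.364·x − 69.110·y = -3197.540465
det = 39.134·-69.110 − 60.138·-23.364 = -1299.486508
x = (3534.641194·-69.110 − 60.138·-3197.540465) / -1299.486508 = 40.004543
y = (39.134·-3197.540465 − 3534.641194·-23.364) / -1299.486508 = 32.743081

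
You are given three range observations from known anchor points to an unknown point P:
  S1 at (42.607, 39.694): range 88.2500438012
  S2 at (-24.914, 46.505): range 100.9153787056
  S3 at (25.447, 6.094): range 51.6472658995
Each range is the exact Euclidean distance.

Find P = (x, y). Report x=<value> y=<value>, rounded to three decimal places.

eq1: (x − 42.607)² + (y − 39.694)² = 88.2500438012²
eq2: (x + 24.914)² + (y − 46.505)² = 100.9153787056²
eq3: (x − 25.447)² + (y − 6.094)² = 51.6472658995²
eq3−eq1, eq3−eq2 (x²,y² cancel):
  34.320·x + 67.200·y = -2414.346716
  -100.722·x + 80.822·y = -5417.737808
det = 34.320·80.822 − 67.200·-100.722 = 9542.329440
x = (-2414.346716·80.822 − 67.200·-5417.737808) / 9542.329440 = 17.704236
y = (34.320·-5417.737808 − -2414.346716·-100.722) / 9542.329440 = -44.969585

x=17.704 y=-44.970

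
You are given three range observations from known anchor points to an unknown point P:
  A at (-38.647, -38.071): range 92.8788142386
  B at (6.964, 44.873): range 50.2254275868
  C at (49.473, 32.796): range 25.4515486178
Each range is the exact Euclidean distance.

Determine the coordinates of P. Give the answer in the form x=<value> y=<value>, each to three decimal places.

x=41.672 y=8.569

eq1: (x + 38.647)² + (y + 38.071)² = 92.8788142386²
eq2: (x − 6.964)² + (y − 44.873)² = 50.2254275868²
eq3: (x − 49.473)² + (y − 32.796)² = 25.4515486178²
eq3−eq1, eq3−eq2 (x²,y² cancel):
  -176.240·x − 141.734·y = -8558.856502
  -85.018·x + 24.154·y = -3335.884169
det = -176.240·24.154 − -141.734·-85.018 = -16306.842172
x = (-8558.856502·24.154 − -141.734·-3335.884169) / -16306.842172 = 41.672006
y = (-176.240·-3335.884169 − -8558.856502·-85.018) / -16306.842172 = 8.569448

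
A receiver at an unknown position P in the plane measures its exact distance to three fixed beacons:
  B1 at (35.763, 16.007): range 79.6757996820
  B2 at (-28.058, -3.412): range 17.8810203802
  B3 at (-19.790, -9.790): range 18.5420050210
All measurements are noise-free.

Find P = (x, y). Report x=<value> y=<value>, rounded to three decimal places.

x=-35.472 y=-19.684

eq1: (x − 35.763)² + (y − 16.007)² = 79.6757996820²
eq2: (x + 28.058)² + (y + 3.412)² = 17.8810203802²
eq3: (x + 19.790)² + (y + 9.790)² = 18.5420050210²
eq1−eq2, eq1−eq3 (x²,y² cancel):
  -127.642·x − 38.838·y = 5292.179055
  -111.106·x − 51.594·y = 4956.699087
det = -127.642·-51.594 − -38.838·-111.106 = 2270.426520
x = (5292.179055·-51.594 − -38.838·4956.699087) / 2270.426520 = -35.471928
y = (-127.642·4956.699087 − 5292.179055·-111.106) / 2270.426520 = -19.683587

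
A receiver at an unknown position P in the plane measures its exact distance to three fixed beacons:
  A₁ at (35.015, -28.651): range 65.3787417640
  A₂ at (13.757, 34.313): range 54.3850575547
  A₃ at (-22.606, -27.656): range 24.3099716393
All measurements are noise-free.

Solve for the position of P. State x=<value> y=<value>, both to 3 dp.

x=-25.332 y=-3.499

eq1: (x − 35.015)² + (y + 28.651)² = 65.3787417640²
eq2: (x − 13.757)² + (y − 34.313)² = 54.3850575547²
eq3: (x + 22.606)² + (y + 27.656)² = 24.3099716393²
eq2−eq1, eq2−eq3 (x²,y² cancel):
  42.516·x − 125.928·y = -636.352381
  -72.726·x − 123.938·y = 2276.008318
det = 42.516·-123.938 − -125.928·-72.726 = -14427.587736
x = (-636.352381·-123.938 − -125.928·2276.008318) / -14427.587736 = -25.332122
y = (42.516·2276.008318 − -636.352381·-72.726) / -14427.587736 = -3.499366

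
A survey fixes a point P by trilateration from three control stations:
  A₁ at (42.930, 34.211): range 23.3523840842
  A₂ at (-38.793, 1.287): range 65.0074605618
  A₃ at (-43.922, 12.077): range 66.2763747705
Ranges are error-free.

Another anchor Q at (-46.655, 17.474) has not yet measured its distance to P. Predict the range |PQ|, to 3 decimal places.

eq1: (x − 42.930)² + (y − 34.211)² = 23.3523840842²
eq2: (x + 38.793)² + (y − 1.287)² = 65.0074605618²
eq3: (x + 43.922)² + (y − 12.077)² = 66.2763747705²
eq3−eq2, eq3−eq1 (x²,y² cancel):
  10.258·x − 21.580·y = -401.854871
  173.704·x + 44.268·y = 4785.605418
det = 10.258·44.268 − -21.580·173.704 = 4202.633464
x = (-401.854871·44.268 − -21.580·4785.605418) / 4202.633464 = 20.340592
y = (10.258·4785.605418 − -401.854871·173.704) / 4202.633464 = 28.290485
|P − Q| = √((20.340592 − -46.655)² + (28.290485 − 17.474)²) = 67.863140

67.863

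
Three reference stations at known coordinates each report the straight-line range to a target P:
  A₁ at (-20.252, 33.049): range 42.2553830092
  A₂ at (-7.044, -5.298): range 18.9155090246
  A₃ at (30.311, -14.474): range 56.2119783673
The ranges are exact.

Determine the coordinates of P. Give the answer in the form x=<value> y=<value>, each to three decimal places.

eq1: (x + 20.252)² + (y − 33.049)² = 42.2553830092²
eq2: (x + 7.044)² + (y + 5.298)² = 18.9155090246²
eq3: (x − 30.311)² + (y + 14.474)² = 56.2119783673²
eq1−eq2, eq1−eq3 (x²,y² cancel):
  26.416·x − 76.694·y = 3.027747
  101.126·x − 95.046·y = -1748.395627
det = 26.416·-95.046 − -76.694·101.126 = 5245.022308
x = (3.027747·-95.046 − -76.694·-1748.395627) / 5245.022308 = -25.620335
y = (26.416·-1748.395627 − 3.027747·101.126) / 5245.022308 = -8.863986

x=-25.620 y=-8.864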